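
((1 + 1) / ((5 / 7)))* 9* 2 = 252 / 5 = 50.40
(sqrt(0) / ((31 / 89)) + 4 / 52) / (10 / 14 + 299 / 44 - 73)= -0.00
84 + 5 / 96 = 8069 / 96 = 84.05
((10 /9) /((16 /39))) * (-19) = -1235 /24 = -51.46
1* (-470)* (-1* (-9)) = -4230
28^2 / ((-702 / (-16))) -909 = -891.13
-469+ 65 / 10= -925 / 2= -462.50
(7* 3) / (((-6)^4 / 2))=7 / 216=0.03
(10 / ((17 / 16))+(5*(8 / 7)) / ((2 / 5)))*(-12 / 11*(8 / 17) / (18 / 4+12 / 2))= -180480 / 155771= -1.16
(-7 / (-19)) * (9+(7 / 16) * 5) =1253 / 304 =4.12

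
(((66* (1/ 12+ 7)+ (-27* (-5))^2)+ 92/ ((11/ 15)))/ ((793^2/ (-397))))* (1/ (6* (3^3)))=-164356015/ 2241217836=-0.07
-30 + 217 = 187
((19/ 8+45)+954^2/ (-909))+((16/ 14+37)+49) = -4902111/ 5656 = -866.71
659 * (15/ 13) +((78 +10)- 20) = 10769/ 13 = 828.38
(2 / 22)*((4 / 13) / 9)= 4 / 1287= 0.00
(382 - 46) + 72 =408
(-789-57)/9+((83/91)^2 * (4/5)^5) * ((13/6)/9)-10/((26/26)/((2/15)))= -5120341582/53746875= -95.27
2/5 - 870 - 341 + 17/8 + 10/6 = -144817/120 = -1206.81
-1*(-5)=5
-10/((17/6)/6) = -360/17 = -21.18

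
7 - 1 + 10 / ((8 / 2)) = 17 / 2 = 8.50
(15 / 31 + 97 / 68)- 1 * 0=4027 / 2108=1.91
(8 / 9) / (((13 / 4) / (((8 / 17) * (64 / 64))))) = 256 / 1989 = 0.13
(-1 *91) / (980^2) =-13 / 137200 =-0.00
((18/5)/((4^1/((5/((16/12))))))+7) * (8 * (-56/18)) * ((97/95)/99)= -225428/84645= -2.66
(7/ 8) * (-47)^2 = 15463/ 8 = 1932.88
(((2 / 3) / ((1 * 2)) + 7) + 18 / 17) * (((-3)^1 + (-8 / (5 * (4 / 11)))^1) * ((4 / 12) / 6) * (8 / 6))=-31672 / 6885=-4.60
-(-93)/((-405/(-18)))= 62/15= 4.13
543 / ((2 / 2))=543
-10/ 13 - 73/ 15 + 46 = 7871/ 195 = 40.36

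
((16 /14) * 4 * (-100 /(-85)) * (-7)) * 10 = -6400 /17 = -376.47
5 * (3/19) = 15/19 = 0.79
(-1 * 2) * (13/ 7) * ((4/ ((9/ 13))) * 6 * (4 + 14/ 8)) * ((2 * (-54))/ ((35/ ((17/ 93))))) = 3171792/ 7595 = 417.62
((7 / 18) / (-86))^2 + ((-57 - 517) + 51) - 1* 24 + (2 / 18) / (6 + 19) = -32769189719 / 59907600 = -547.00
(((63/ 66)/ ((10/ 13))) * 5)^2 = 74529/ 1936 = 38.50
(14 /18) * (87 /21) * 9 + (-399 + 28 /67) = -369.58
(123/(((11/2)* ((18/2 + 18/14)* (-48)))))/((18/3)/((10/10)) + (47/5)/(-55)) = -1025/131904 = -0.01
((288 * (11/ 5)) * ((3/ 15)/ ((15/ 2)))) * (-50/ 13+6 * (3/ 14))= -492096/ 11375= -43.26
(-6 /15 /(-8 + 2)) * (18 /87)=2 /145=0.01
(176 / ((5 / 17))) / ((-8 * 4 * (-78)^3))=0.00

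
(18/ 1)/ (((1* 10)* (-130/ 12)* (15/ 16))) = -288/ 1625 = -0.18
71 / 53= 1.34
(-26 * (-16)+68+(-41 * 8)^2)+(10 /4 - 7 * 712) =206173 /2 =103086.50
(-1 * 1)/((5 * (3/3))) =-1/5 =-0.20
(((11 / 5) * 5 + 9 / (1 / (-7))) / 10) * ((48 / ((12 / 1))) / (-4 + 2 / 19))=988 / 185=5.34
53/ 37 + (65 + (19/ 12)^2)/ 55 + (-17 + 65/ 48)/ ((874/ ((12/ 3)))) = 331444259/ 128058480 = 2.59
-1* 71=-71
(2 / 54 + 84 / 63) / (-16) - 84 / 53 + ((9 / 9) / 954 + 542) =12371407 / 22896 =540.33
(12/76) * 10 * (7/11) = 210/209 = 1.00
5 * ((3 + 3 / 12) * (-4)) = -65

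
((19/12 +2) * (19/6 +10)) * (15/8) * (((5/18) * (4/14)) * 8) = 84925/1512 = 56.17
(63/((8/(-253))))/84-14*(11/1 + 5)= -7927/32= -247.72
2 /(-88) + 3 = 131 /44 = 2.98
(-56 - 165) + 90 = -131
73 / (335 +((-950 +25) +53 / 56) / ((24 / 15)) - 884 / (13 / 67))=-32704 / 2149743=-0.02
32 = 32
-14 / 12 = -7 / 6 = -1.17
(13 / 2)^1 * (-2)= -13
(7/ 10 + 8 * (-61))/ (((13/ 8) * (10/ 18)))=-175428/ 325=-539.78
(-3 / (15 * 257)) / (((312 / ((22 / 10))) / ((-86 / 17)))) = 473 / 17039100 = 0.00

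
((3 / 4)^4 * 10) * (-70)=-221.48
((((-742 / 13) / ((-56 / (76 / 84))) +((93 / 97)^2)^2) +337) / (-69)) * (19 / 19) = -32749965790583 / 6670504264788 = -4.91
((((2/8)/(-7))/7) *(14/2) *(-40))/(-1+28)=10/189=0.05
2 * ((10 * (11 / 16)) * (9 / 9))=55 / 4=13.75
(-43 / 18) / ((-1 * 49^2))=43 / 43218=0.00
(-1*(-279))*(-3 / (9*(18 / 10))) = -51.67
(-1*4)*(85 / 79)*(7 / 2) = -1190 / 79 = -15.06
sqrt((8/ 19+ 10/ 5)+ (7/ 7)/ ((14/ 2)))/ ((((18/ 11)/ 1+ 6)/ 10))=2.10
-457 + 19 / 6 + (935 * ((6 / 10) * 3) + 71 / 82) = 151294 / 123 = 1230.03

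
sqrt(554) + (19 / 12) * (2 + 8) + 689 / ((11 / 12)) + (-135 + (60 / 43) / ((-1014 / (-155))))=sqrt(554) + 303448681 / 479622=656.22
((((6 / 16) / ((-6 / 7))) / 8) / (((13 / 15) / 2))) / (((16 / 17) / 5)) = -8925 / 13312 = -0.67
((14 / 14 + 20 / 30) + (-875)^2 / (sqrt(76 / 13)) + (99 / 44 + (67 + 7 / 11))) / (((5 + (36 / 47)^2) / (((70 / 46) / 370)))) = 233.16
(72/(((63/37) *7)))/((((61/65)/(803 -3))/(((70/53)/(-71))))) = -153920000/1606801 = -95.79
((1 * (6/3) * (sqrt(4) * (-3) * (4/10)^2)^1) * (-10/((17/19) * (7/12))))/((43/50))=218880/5117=42.78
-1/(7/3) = -3/7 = -0.43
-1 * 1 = -1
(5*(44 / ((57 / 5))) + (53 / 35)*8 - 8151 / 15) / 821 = -204283 / 327579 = -0.62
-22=-22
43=43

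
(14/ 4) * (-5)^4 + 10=4395/ 2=2197.50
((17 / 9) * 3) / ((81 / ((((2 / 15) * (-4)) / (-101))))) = 0.00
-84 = -84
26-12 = 14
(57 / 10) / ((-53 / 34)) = -969 / 265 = -3.66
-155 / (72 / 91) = -14105 / 72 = -195.90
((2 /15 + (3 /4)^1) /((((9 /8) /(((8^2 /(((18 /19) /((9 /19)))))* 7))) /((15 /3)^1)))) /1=23744 /27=879.41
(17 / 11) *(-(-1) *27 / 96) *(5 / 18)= 85 / 704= 0.12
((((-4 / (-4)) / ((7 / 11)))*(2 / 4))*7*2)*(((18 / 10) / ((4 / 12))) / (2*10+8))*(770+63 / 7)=231363 / 140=1652.59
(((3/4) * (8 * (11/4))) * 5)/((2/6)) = 495/2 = 247.50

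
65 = 65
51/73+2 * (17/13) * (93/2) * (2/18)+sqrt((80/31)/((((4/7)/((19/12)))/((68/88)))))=sqrt(23130030)/2046+40460/2847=16.56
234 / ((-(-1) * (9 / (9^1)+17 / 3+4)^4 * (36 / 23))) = 0.01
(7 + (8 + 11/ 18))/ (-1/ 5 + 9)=1405/ 792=1.77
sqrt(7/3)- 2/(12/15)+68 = sqrt(21)/3+131/2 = 67.03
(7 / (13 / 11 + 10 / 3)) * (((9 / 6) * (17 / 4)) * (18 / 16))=106029 / 9536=11.12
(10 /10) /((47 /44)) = 44 /47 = 0.94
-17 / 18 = -0.94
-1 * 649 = -649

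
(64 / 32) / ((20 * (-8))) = -1 / 80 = -0.01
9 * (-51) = -459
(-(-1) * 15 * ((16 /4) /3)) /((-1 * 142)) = -10 /71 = -0.14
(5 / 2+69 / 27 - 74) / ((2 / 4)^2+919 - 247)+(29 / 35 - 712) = -602473961 / 847035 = -711.27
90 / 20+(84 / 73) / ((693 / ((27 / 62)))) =224073 / 49786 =4.50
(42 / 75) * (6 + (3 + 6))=42 / 5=8.40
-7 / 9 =-0.78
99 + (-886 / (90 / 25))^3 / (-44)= 10870463899 / 32076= 338897.12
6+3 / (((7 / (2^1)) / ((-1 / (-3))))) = 44 / 7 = 6.29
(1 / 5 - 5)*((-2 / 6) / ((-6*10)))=-2 / 75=-0.03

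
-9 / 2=-4.50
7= 7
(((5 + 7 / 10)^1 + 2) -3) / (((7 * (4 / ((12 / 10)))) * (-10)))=-141 / 7000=-0.02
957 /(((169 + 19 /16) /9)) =137808 /2723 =50.61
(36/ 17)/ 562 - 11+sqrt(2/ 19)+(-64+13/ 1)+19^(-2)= -61.67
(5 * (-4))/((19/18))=-360/19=-18.95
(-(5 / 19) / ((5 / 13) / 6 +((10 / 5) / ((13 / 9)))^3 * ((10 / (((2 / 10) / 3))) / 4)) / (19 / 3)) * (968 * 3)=-114841584 / 94801849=-1.21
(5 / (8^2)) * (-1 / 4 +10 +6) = 315 / 256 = 1.23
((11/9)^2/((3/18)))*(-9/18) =-121/27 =-4.48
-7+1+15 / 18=-31 / 6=-5.17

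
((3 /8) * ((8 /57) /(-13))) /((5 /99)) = -0.08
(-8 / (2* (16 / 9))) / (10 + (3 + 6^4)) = -9 / 5236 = -0.00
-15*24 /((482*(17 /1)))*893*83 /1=-13341420 /4097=-3256.39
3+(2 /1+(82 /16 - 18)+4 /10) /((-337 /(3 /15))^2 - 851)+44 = 5336142701 /113534960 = 47.00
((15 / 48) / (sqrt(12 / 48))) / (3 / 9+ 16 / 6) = 0.21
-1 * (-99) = 99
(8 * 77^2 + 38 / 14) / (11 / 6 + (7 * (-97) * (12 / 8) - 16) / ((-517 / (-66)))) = -93636126 / 257075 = -364.24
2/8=1/4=0.25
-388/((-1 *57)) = 388/57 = 6.81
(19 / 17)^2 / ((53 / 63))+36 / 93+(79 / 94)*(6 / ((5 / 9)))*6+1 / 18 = 56.39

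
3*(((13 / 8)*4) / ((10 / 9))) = 351 / 20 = 17.55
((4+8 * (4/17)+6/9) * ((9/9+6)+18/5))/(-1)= -17702/255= -69.42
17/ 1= 17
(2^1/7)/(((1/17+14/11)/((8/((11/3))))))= 272/581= 0.47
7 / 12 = 0.58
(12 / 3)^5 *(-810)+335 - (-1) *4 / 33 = -27360461 / 33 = -829104.88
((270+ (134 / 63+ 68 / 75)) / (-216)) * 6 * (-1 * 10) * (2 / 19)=7.98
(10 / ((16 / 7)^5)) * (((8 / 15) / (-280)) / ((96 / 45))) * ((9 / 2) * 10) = -108045 / 16777216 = -0.01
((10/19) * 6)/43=60/817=0.07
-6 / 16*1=-3 / 8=-0.38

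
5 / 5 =1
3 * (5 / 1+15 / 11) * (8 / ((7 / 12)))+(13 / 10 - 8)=28063 / 110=255.12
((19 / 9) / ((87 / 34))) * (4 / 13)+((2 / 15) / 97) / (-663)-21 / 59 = -505453501 / 4951625445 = -0.10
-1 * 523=-523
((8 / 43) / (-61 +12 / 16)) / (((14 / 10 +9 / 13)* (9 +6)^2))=-52 / 7927695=-0.00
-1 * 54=-54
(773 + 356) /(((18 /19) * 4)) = 21451 /72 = 297.93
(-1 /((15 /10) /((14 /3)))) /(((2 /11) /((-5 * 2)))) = 171.11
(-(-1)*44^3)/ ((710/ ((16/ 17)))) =681472/ 6035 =112.92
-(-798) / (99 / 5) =1330 / 33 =40.30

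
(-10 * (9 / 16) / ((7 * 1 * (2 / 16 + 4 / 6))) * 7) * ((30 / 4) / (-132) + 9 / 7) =-102195 / 11704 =-8.73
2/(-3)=-2/3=-0.67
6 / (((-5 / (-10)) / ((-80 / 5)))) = -192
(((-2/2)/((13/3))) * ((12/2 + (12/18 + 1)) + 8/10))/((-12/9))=381/260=1.47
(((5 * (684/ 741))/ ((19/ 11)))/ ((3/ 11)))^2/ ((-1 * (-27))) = 5856400/ 1647243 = 3.56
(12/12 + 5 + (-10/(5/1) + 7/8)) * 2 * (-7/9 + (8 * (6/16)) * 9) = 767/3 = 255.67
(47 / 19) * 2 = 94 / 19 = 4.95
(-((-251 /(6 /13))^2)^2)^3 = -669252313039983983066275700000000.00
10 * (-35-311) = -3460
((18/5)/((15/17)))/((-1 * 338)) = -51/4225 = -0.01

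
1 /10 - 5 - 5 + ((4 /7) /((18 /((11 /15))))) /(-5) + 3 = -65249 /9450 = -6.90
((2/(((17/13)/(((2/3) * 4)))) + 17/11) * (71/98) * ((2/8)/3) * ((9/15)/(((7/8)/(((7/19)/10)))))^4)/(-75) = -4300896/2332287740234375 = -0.00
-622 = -622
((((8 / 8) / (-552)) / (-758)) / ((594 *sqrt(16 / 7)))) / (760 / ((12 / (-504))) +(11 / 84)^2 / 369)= -2009 *sqrt(7) / 63752546759809864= -0.00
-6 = -6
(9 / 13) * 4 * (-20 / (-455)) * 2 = 288 / 1183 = 0.24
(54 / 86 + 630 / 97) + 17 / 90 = 2744717 / 375390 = 7.31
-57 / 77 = -0.74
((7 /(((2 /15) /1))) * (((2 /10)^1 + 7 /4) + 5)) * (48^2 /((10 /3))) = 1261008 /5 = 252201.60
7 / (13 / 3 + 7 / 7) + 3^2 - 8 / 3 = 367 / 48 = 7.65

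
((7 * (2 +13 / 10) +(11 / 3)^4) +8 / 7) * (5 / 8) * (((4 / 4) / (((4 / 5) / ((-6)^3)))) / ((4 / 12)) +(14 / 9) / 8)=-33885319031 / 326592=-103754.28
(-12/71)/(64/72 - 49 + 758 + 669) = -54/440555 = -0.00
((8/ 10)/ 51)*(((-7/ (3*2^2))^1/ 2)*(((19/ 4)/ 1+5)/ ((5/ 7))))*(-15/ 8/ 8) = 637/ 43520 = 0.01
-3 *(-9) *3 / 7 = 81 / 7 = 11.57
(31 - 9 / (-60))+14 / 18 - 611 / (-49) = 391583 / 8820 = 44.40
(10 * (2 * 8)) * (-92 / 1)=-14720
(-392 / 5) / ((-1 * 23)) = 392 / 115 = 3.41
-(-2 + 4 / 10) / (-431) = -8 / 2155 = -0.00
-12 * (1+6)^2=-588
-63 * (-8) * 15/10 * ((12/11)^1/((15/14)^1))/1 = 42336/55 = 769.75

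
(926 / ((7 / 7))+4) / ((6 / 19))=2945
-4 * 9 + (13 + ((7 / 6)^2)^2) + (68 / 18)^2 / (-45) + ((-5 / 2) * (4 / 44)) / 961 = -13233039881 / 616500720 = -21.46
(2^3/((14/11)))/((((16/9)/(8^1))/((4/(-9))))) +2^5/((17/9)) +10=1710/119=14.37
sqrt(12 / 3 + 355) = 18.95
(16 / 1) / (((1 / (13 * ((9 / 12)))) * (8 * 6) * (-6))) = -13 / 24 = -0.54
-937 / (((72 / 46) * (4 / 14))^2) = -24287977 / 5184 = -4685.18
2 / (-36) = -0.06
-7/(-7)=1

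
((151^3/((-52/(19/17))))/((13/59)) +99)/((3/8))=-7716820726/8619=-895326.69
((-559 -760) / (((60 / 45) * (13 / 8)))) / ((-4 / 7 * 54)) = 19.73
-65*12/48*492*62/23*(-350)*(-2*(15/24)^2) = -1084321875/184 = -5893053.67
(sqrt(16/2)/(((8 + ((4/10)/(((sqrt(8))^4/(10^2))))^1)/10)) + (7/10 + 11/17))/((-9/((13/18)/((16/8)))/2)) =-1040* sqrt(2)/5589 -2977/27540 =-0.37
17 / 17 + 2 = 3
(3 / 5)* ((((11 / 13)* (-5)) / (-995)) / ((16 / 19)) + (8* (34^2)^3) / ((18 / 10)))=2557701775484761 / 620880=4119478442.67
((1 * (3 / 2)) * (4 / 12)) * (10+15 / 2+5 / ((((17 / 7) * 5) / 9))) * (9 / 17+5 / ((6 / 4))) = 142037 / 3468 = 40.96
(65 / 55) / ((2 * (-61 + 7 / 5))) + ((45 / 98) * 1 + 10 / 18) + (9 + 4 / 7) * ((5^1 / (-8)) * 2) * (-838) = 28990242755 / 2891196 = 10027.08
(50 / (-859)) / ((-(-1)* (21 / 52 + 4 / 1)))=-2600 / 196711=-0.01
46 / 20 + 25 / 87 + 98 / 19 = 128029 / 16530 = 7.75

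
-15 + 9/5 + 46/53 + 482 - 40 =113862/265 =429.67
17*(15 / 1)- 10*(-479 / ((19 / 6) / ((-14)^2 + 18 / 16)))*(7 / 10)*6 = 1252600.50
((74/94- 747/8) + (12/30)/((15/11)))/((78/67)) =-174381101/2199600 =-79.28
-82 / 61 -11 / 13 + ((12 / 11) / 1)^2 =-95985 / 95953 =-1.00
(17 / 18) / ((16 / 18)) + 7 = 129 / 16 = 8.06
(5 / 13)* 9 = 45 / 13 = 3.46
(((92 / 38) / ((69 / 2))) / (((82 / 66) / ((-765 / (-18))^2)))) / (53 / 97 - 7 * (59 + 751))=-7709075 / 428400923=-0.02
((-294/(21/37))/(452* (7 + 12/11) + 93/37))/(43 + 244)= -30118/61067819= -0.00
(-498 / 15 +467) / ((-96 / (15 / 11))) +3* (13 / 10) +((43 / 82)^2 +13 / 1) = 32582779 / 2958560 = 11.01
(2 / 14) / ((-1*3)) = -1 / 21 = -0.05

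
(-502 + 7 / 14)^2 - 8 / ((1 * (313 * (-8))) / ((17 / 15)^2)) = 70848184981 / 281700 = 251502.25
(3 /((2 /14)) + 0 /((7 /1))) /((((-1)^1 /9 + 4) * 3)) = 9 /5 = 1.80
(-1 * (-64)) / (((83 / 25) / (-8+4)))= -77.11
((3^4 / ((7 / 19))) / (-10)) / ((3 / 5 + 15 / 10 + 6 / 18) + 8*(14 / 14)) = -4617 / 2191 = -2.11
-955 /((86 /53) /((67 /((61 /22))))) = -37303255 /2623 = -14221.60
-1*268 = -268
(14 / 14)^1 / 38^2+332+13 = 498181 / 1444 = 345.00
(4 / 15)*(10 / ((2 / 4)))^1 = 16 / 3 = 5.33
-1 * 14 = -14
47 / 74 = 0.64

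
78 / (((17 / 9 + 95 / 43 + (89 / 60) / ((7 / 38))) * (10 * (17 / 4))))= 845208 / 5595703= 0.15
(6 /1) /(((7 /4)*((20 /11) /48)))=90.51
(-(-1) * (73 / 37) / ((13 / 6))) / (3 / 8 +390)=1168 / 500721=0.00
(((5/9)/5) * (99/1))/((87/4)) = 44/87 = 0.51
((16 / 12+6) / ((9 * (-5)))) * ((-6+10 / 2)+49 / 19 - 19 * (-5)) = -8074 / 513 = -15.74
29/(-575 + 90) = -29/485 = -0.06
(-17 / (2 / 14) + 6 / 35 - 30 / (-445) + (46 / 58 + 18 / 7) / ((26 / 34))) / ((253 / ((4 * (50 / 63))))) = -596892720 / 415956541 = -1.43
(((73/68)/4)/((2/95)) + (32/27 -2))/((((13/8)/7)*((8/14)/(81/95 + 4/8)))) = 2207263261/18139680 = 121.68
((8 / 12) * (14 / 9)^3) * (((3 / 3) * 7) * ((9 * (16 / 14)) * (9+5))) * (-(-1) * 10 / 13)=6146560 / 3159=1945.73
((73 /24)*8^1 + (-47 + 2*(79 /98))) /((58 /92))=-142370 /4263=-33.40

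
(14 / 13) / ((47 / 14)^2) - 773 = -22195497 / 28717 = -772.90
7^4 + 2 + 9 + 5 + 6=2423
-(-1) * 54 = 54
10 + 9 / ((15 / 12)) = 86 / 5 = 17.20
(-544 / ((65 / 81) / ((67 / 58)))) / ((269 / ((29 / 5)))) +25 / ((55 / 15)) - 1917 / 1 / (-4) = 1804808139 / 3846700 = 469.18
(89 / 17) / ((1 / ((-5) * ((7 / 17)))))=-10.78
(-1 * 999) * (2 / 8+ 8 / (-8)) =2997 / 4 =749.25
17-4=13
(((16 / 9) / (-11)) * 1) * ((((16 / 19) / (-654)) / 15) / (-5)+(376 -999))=100.69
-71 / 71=-1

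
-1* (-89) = 89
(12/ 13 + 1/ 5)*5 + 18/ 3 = 151/ 13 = 11.62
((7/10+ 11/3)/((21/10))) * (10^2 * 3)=13100/21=623.81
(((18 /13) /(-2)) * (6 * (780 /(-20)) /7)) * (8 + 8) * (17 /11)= 44064 /77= 572.26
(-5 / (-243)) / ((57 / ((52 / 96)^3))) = 10985 / 191476224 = 0.00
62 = 62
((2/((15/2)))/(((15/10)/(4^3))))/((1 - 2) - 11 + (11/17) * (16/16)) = -8704/8685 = -1.00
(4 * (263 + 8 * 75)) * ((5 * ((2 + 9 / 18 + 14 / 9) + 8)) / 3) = 1872710 / 27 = 69359.63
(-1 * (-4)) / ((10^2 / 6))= 6 / 25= 0.24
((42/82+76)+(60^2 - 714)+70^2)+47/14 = 4515009/574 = 7865.87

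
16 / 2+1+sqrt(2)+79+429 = sqrt(2)+517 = 518.41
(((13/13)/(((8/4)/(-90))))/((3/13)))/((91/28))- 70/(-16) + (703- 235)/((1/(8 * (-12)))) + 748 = -353885/8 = -44235.62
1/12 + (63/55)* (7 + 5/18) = 8.42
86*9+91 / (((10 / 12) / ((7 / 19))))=77352 / 95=814.23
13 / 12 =1.08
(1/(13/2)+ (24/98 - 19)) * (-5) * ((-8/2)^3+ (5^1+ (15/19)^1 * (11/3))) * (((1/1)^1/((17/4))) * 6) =-6858480/931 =-7366.79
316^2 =99856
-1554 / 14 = -111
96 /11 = 8.73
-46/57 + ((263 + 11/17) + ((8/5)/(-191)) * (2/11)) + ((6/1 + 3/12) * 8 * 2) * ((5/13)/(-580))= 262.77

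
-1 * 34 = -34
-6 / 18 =-1 / 3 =-0.33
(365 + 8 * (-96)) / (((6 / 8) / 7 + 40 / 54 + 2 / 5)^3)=-21766091256000 / 104953669813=-207.39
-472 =-472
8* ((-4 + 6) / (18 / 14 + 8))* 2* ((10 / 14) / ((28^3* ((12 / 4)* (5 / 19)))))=19 / 133770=0.00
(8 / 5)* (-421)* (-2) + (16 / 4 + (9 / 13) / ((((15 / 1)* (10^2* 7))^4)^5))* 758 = 839173205748832113652554418265533447265625000000000000000000000000000000000000000379 / 191627056482652565229392221927642822265625000000000000000000000000000000000000000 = 4379.20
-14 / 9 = -1.56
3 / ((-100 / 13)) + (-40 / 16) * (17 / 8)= -2281 / 400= -5.70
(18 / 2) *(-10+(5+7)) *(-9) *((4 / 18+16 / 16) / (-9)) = 22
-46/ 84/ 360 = -23/ 15120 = -0.00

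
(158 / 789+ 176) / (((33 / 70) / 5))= 48657700 / 26037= 1868.79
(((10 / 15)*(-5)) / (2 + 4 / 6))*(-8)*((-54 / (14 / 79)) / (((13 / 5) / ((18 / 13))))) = -1919700 / 1183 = -1622.74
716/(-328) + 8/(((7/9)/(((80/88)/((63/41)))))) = 172479/44198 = 3.90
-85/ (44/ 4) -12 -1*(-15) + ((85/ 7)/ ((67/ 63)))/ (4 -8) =-22351/ 2948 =-7.58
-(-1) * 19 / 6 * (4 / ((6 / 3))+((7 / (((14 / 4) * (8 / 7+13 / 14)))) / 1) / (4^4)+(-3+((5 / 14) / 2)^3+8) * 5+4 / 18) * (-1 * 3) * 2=-1483460093 / 2864736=-517.83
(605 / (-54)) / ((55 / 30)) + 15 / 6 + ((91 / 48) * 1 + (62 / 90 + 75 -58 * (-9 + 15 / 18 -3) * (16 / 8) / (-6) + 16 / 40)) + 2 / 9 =-101731 / 720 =-141.29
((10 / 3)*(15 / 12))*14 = 175 / 3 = 58.33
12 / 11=1.09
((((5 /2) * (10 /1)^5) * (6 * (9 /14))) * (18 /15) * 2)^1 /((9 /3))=5400000 /7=771428.57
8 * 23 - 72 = 112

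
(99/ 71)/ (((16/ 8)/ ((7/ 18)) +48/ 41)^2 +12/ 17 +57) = 15403003/ 1077786603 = 0.01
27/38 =0.71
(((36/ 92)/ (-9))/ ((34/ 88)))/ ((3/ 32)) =-1408/ 1173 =-1.20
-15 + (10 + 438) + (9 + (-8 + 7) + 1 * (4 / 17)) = 7501 / 17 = 441.24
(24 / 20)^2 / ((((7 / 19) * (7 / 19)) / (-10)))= -106.09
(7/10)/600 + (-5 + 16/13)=-293909/78000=-3.77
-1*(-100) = 100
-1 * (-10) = 10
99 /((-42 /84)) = -198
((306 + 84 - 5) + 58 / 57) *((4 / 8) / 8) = 22003 / 912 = 24.13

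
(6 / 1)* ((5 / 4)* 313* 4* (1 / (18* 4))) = 1565 / 12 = 130.42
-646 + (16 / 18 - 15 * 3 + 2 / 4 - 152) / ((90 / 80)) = -66410 / 81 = -819.88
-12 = -12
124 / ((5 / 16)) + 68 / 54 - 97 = 40643 / 135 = 301.06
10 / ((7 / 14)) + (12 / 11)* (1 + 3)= 268 / 11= 24.36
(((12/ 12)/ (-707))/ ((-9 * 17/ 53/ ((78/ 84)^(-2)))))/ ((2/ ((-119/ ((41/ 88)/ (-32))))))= 2.32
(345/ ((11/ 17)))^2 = 34398225/ 121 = 284282.85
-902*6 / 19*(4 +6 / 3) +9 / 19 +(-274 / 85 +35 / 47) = -129877842 / 75905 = -1711.06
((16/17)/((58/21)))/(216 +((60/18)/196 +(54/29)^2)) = 1432368/922562341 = 0.00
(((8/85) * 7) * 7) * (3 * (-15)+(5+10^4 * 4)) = 3132864/17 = 184286.12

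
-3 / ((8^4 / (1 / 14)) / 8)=-3 / 7168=-0.00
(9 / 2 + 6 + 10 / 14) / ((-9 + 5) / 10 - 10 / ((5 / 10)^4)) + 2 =21671 / 11228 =1.93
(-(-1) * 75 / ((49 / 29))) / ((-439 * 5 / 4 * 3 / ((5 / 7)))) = -2900 / 150577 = -0.02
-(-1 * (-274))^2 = -75076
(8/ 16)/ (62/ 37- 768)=-37/ 56708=-0.00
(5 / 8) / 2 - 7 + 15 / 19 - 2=-2401 / 304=-7.90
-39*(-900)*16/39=14400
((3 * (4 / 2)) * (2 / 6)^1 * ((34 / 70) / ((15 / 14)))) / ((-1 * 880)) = -17 / 16500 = -0.00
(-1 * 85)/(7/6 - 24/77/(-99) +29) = -25410/9019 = -2.82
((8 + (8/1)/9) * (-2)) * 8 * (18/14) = -1280/7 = -182.86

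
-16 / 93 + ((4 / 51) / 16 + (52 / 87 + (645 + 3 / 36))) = 59192333 / 91698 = 645.51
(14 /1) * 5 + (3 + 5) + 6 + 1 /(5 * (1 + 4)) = 2101 /25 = 84.04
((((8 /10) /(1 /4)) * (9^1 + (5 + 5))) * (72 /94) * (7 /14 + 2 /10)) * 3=97.80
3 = 3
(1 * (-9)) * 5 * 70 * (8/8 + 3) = -12600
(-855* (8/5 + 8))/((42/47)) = -64296/7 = -9185.14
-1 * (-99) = 99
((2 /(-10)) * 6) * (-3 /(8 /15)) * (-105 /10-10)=-1107 /8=-138.38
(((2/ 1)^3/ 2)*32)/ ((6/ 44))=2816/ 3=938.67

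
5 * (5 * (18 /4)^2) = 2025 /4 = 506.25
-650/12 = -325/6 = -54.17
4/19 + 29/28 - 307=-305.75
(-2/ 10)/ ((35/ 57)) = -57/ 175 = -0.33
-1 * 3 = -3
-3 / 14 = -0.21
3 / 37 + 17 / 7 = 650 / 259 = 2.51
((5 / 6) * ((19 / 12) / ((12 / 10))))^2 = 225625 / 186624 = 1.21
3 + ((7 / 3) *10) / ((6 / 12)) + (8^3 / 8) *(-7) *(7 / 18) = -1121 / 9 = -124.56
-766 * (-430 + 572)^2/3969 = -15445624/3969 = -3891.57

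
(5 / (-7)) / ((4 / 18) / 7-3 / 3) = 45 / 61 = 0.74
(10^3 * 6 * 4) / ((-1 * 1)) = -24000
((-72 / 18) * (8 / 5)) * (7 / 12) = -56 / 15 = -3.73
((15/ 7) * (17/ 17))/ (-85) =-3/ 119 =-0.03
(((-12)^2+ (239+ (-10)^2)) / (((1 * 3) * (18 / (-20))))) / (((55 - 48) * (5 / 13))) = -598 / 9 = -66.44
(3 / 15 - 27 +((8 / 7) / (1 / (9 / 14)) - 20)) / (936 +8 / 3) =-1539 / 31360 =-0.05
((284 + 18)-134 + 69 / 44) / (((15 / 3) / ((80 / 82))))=14922 / 451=33.09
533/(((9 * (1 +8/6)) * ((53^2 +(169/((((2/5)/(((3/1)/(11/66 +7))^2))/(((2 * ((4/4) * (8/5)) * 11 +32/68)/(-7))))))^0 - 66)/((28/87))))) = 533/179046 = 0.00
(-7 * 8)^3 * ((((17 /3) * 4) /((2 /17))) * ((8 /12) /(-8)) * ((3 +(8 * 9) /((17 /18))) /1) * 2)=1340476928 /3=446825642.67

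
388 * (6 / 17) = 2328 / 17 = 136.94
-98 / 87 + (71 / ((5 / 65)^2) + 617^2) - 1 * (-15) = 34165063 / 87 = 392701.87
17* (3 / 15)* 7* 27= 3213 / 5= 642.60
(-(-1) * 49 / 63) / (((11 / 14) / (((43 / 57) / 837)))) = 4214 / 4723191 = 0.00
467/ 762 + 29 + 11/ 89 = 2016667/ 67818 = 29.74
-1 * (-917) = 917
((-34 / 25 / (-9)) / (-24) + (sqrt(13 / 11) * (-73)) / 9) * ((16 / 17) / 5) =-1168 * sqrt(143) / 8415 - 4 / 3375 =-1.66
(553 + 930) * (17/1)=25211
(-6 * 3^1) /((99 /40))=-80 /11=-7.27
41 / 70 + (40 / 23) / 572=135549 / 230230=0.59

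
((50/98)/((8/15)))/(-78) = -125/10192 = -0.01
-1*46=-46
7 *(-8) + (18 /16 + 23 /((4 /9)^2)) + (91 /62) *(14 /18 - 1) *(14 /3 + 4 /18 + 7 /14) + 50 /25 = 2483071 /40176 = 61.80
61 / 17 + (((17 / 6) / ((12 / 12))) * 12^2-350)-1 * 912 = -14457 / 17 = -850.41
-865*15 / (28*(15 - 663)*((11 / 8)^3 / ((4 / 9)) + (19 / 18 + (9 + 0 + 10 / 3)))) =55360 / 1489299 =0.04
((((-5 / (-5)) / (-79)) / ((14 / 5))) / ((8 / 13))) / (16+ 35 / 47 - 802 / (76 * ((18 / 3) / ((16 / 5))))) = -870675 / 1317529136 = -0.00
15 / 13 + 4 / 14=131 / 91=1.44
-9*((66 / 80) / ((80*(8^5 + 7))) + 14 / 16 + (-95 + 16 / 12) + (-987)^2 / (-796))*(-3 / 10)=-3554.88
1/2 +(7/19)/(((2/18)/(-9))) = -1115/38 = -29.34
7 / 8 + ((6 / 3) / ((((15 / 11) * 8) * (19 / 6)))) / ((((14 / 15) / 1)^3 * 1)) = 98663 / 104272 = 0.95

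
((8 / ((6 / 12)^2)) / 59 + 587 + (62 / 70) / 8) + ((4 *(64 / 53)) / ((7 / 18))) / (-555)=2719531411 / 4627960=587.63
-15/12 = -5/4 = -1.25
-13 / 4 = -3.25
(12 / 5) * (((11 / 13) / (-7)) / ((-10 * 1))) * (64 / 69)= 1408 / 52325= 0.03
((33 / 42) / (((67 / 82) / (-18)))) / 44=-369 / 938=-0.39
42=42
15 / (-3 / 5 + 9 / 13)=325 / 2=162.50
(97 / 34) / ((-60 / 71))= -3.38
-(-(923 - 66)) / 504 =857 / 504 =1.70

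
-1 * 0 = 0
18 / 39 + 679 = 8833 / 13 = 679.46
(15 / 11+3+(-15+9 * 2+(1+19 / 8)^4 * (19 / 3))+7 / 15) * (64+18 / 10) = 184453151533 / 3379200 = 54584.86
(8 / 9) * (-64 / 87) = -512 / 783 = -0.65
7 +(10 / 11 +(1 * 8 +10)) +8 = 373 / 11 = 33.91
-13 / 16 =-0.81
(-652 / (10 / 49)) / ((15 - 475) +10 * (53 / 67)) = 535129 / 75725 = 7.07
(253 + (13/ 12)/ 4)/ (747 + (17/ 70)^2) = 14892325/ 43927068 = 0.34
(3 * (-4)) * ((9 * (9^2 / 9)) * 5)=-4860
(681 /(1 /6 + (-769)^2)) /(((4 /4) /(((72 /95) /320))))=18387 /6741517300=0.00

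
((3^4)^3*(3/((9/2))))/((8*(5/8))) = 354294/5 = 70858.80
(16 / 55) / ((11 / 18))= 288 / 605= 0.48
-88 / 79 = -1.11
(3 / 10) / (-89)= -3 / 890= -0.00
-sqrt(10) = -3.16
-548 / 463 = -1.18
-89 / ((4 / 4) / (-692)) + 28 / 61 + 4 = 3757140 / 61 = 61592.46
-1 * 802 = -802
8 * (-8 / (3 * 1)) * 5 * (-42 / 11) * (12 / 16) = 3360 / 11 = 305.45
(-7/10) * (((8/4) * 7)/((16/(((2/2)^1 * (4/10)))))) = -49/200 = -0.24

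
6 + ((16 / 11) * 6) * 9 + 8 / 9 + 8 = 9250 / 99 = 93.43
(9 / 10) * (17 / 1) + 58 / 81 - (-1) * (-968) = -771107 / 810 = -951.98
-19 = -19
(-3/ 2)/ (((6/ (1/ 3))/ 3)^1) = -1/ 4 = -0.25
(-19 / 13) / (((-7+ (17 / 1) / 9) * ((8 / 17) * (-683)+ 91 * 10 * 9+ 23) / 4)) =1938 / 13370981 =0.00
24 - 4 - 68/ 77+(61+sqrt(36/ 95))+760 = 6* sqrt(95)/ 95+64689/ 77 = 840.73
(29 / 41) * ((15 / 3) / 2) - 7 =-429 / 82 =-5.23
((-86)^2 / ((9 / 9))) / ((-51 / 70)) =-517720 / 51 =-10151.37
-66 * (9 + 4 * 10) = -3234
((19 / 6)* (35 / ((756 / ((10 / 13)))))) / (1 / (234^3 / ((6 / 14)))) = 3371550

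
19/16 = 1.19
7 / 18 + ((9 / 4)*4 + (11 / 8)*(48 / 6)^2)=1753 / 18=97.39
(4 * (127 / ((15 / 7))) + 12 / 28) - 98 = 14647 / 105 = 139.50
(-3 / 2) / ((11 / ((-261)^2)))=-9289.23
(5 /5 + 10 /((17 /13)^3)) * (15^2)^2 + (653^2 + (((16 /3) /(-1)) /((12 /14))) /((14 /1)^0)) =31102818500 /44217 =703413.13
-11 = -11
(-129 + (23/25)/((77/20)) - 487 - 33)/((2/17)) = -4246141/770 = -5514.47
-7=-7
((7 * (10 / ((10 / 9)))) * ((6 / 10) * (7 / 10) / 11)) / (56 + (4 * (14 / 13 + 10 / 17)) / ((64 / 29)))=292383 / 7173650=0.04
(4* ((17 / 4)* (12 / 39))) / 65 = 68 / 845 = 0.08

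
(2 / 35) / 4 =1 / 70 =0.01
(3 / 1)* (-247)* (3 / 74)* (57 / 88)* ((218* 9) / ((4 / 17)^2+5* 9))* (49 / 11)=-1760261736051 / 466360136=-3774.47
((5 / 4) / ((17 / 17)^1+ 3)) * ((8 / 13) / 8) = 5 / 208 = 0.02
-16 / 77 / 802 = -8 / 30877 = -0.00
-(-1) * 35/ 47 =35/ 47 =0.74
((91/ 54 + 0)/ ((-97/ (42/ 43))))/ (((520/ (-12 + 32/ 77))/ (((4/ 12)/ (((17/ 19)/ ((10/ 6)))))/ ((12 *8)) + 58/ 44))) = 334086781/ 667161126720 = 0.00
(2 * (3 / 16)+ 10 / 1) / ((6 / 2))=83 / 24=3.46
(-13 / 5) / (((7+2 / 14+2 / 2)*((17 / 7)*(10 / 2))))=-637 / 24225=-0.03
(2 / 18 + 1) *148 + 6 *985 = 54670 / 9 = 6074.44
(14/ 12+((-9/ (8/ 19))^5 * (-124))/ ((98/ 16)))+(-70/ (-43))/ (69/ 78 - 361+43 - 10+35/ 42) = 1488057620792257877/ 16473031680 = 90332954.47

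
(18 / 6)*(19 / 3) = 19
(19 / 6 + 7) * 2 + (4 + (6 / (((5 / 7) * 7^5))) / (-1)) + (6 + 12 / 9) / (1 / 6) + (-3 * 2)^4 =49136447 / 36015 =1364.33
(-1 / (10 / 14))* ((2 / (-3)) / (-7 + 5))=-7 / 15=-0.47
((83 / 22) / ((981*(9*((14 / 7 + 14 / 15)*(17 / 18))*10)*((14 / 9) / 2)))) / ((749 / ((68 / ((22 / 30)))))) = 3735 / 1521298394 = 0.00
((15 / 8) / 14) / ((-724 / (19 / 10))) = -57 / 162176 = -0.00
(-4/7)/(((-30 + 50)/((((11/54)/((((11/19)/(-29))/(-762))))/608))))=-3683/10080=-0.37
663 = 663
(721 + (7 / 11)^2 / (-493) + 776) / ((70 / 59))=2634364514 / 2087855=1261.76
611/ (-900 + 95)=-611/ 805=-0.76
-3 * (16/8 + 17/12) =-41/4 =-10.25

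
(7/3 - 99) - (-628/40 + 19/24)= -9811/120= -81.76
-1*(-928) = 928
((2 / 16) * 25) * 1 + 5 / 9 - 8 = -311 / 72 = -4.32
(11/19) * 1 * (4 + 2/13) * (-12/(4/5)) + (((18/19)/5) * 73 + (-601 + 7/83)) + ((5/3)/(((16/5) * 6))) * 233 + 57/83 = -17779125367/29521440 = -602.24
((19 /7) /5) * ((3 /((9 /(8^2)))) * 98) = 17024 /15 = 1134.93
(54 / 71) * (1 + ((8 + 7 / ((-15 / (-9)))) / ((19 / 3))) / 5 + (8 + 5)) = 368982 / 33725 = 10.94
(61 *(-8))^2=238144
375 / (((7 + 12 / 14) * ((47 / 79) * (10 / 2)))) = 8295 / 517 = 16.04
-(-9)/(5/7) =63/5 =12.60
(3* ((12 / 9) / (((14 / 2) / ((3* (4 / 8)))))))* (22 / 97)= 132 / 679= 0.19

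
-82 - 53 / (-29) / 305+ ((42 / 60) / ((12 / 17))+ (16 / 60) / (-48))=-51589069 / 636840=-81.01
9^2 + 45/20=333/4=83.25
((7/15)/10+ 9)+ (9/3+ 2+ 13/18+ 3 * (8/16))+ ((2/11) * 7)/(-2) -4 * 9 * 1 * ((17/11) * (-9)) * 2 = 5034581/4950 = 1017.09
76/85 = 0.89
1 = 1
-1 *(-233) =233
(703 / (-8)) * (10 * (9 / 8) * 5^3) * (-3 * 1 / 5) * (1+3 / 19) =1373625 / 16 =85851.56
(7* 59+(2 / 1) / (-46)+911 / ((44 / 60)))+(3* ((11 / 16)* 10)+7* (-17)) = 3151073 / 2024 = 1556.85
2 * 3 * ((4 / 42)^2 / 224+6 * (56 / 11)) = 8297867 / 45276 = 183.27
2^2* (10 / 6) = 20 / 3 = 6.67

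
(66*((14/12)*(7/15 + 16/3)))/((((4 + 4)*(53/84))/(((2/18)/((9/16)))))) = 125048/7155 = 17.48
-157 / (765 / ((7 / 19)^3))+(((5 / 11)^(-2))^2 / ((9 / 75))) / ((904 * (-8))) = -7068805729 / 189736401600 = -0.04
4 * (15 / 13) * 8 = 480 / 13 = 36.92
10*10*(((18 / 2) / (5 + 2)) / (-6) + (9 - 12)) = -321.43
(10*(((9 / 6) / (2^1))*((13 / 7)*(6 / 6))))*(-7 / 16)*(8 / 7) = -195 / 28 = -6.96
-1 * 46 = -46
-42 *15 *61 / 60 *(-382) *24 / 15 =1957368 / 5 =391473.60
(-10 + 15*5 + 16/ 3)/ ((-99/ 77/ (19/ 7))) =-4009/ 27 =-148.48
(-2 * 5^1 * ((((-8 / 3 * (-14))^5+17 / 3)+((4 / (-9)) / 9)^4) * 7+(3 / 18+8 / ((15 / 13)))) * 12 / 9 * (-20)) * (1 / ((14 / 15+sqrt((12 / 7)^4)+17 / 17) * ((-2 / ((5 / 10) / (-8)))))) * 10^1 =8683277727.54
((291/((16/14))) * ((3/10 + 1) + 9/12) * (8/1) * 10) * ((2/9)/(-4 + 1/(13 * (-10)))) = -3619070/1563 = -2315.46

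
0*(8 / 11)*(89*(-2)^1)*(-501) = 0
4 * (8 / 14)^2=64 / 49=1.31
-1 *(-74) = 74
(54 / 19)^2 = 2916 / 361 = 8.08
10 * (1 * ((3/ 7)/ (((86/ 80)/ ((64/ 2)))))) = 38400/ 301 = 127.57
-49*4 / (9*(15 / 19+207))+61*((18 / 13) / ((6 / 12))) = 2784995 / 16497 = 168.82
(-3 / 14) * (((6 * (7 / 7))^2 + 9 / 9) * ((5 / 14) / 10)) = -0.28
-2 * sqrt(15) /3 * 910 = -1820 * sqrt(15) /3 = -2349.61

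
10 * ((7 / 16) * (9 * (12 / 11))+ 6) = 2265 / 22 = 102.95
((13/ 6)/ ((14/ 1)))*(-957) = -4147/ 28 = -148.11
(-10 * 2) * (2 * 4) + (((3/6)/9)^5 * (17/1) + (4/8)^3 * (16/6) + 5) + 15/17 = -4939960319/32122656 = -153.78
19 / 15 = 1.27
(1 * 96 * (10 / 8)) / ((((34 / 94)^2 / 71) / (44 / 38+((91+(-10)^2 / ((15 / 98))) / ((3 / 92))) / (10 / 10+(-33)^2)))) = 2584144609024 / 1795557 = 1439188.29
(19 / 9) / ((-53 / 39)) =-1.55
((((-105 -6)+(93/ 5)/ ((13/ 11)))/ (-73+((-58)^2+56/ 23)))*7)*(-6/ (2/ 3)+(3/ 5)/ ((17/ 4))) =750674736/ 418513225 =1.79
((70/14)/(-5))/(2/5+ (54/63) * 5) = -0.21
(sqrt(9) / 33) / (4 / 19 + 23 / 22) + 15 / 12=2777 / 2100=1.32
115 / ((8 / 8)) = 115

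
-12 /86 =-6 /43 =-0.14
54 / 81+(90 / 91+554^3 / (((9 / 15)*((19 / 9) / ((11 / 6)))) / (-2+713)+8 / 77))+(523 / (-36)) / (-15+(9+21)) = 1143575338432500551 / 705306420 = 1621387961.32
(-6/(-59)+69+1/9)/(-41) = -36752/21771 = -1.69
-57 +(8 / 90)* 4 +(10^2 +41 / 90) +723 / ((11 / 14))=954353 / 990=963.99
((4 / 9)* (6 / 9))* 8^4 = 32768 / 27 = 1213.63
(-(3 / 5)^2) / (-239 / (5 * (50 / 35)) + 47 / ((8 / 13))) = -0.01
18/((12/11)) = 33/2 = 16.50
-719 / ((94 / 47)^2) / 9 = -719 / 36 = -19.97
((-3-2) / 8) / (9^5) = -5 / 472392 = -0.00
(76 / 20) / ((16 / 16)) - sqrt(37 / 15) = 19 / 5 - sqrt(555) / 15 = 2.23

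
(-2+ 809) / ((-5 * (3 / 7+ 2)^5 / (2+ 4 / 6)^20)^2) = 101002508444433951581847362895774404512166445056 / 204248161742985500055557291097075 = 494508775905312.07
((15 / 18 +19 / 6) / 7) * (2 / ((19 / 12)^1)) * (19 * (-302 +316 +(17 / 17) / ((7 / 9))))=10272 / 49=209.63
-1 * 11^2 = -121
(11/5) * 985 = 2167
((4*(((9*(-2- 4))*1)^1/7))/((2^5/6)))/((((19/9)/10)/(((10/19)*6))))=-218700/2527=-86.55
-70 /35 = -2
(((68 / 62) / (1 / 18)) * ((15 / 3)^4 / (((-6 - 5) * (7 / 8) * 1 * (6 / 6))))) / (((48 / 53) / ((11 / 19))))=-3378750 / 4123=-819.49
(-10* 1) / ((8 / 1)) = -5 / 4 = -1.25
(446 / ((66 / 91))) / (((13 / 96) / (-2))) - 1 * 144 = -101488 / 11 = -9226.18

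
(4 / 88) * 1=1 / 22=0.05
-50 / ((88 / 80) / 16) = -8000 / 11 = -727.27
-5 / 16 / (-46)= 5 / 736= 0.01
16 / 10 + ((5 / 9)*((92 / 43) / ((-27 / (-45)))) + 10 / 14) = 174541 / 40635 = 4.30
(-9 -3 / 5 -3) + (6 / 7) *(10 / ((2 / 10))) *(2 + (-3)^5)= -361941 / 35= -10341.17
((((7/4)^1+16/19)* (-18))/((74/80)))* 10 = -354600/703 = -504.41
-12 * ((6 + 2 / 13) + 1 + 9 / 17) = -20376 / 221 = -92.20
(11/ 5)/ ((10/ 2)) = 0.44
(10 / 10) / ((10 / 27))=27 / 10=2.70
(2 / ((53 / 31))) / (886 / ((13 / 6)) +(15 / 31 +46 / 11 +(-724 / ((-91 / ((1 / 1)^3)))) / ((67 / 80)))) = 128902774 / 46620581383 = 0.00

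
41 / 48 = 0.85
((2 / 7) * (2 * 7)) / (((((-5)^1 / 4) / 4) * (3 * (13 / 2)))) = -128 / 195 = -0.66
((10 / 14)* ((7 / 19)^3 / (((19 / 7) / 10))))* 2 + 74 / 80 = 6193877 / 5212840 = 1.19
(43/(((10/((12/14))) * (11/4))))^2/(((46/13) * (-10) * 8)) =-216333/34091750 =-0.01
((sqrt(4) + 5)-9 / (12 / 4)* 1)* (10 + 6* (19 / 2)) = 268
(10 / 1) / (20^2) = 1 / 40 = 0.02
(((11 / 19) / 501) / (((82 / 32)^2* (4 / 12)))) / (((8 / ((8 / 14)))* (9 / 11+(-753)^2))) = 0.00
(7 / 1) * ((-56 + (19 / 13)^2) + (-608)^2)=437248791 / 169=2587270.95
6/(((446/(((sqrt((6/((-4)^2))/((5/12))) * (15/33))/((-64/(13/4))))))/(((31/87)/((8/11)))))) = -0.00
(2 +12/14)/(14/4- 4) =-40/7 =-5.71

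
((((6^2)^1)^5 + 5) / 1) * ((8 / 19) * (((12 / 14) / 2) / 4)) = 362797086 / 133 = 2727797.64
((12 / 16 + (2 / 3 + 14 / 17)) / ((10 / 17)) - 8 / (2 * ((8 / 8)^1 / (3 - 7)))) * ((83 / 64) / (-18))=-197291 / 138240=-1.43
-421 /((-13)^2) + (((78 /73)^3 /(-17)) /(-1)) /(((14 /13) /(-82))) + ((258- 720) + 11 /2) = -7267345736205 /15647041774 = -464.45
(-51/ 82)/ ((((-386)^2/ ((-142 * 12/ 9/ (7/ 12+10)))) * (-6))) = -2414/ 193955543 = -0.00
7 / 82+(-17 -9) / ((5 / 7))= -36.31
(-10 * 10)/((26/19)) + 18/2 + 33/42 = -11519/182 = -63.29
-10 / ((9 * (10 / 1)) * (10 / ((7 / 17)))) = -7 / 1530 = -0.00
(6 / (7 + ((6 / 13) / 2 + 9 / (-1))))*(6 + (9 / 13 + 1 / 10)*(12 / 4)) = -3267 / 115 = -28.41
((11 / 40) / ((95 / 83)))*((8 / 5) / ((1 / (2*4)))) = 7304 / 2375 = 3.08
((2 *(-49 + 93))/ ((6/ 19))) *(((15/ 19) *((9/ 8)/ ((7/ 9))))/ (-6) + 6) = 45331/ 28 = 1618.96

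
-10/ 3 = -3.33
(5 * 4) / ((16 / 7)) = 35 / 4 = 8.75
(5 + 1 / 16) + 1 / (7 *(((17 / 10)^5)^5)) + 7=7796117794082691613947359057918007 / 646310270183021066441231838998384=12.06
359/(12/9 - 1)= 1077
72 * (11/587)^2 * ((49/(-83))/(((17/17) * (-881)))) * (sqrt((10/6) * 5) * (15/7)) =1524600 * sqrt(3)/25195918987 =0.00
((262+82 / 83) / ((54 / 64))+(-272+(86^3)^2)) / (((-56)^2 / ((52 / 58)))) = 245547026299445 / 2122974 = 115661815.12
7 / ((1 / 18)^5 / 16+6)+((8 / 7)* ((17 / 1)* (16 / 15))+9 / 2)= 1005310647473 / 38093691090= 26.39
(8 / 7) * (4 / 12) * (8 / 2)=1.52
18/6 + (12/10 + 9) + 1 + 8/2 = 91/5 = 18.20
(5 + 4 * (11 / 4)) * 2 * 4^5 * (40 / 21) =1310720 / 21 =62415.24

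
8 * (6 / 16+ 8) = 67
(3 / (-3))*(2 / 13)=-2 / 13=-0.15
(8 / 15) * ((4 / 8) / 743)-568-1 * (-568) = 4 / 11145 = 0.00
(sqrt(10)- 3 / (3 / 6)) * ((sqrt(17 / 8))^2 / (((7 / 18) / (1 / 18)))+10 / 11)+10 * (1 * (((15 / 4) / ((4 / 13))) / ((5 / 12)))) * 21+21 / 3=747 * sqrt(10) / 616+1891805 / 308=6146.06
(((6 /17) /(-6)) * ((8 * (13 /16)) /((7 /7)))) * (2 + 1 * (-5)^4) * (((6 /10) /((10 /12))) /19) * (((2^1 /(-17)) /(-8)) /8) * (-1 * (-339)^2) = 443709981 /231200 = 1919.16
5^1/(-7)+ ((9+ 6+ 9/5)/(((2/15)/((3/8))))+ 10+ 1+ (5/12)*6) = 1681/28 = 60.04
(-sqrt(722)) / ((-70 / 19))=7.29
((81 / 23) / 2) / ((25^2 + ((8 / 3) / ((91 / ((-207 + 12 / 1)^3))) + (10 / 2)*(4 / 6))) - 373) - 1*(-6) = 1257906387 / 209651348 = 6.00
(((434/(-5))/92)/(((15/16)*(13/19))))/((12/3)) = -8246/22425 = -0.37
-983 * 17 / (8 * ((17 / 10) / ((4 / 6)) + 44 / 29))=-2423095 / 4718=-513.59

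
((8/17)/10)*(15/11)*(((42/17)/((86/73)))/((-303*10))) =-3066/69031985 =-0.00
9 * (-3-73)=-684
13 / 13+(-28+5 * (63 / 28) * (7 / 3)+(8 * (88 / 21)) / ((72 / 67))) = 23017 / 756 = 30.45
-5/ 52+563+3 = 29427/ 52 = 565.90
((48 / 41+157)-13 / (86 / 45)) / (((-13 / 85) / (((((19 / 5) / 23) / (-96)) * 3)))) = 172393175 / 33736768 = 5.11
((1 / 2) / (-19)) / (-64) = 1 / 2432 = 0.00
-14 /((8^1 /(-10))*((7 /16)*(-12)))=-10 /3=-3.33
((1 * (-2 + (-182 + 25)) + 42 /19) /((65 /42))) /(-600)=20853 /123500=0.17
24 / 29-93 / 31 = -63 / 29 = -2.17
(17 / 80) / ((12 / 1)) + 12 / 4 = 2897 / 960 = 3.02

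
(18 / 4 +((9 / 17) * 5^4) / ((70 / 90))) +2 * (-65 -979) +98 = -371299 / 238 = -1560.08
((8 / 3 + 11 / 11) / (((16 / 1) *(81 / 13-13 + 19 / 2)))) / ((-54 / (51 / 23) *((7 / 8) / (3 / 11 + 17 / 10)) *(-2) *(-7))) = -6851 / 12345480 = -0.00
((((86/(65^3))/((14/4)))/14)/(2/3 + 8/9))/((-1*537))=-129/16861151125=-0.00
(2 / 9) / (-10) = -1 / 45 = -0.02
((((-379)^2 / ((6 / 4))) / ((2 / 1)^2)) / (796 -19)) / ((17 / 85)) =718205 / 4662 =154.06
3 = 3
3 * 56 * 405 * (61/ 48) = 172935/ 2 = 86467.50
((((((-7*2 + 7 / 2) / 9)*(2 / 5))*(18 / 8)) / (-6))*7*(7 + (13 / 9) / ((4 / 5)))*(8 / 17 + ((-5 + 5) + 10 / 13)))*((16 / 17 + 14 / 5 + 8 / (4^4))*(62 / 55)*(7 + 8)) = 676904327911 / 793478400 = 853.08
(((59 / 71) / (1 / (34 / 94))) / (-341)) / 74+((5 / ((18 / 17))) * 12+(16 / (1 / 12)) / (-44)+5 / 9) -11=31722634205 / 757852722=41.86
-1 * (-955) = 955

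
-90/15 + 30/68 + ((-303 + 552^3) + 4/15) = 85780112851/510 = 168196299.71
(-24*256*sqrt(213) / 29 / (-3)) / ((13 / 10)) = 20480*sqrt(213) / 377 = 792.83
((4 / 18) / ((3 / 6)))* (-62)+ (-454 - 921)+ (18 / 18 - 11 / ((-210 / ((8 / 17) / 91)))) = -682984898 / 487305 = -1401.56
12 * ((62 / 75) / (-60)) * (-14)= 868 / 375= 2.31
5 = 5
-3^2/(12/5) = -15/4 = -3.75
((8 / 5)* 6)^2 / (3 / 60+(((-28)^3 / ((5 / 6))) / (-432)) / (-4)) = -82944 / 13675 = -6.07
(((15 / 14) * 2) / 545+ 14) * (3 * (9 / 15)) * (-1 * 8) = -201.66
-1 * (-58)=58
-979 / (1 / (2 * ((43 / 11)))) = -7654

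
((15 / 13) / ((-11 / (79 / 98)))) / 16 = -1185 / 224224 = -0.01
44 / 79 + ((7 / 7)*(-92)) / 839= 29648 / 66281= 0.45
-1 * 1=-1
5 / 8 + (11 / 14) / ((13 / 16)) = 1159 / 728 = 1.59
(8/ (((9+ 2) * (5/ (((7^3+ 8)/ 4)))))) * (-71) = -49842/ 55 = -906.22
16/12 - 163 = -485/3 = -161.67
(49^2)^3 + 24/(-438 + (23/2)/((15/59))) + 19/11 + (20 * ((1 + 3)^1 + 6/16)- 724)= 13841286566.17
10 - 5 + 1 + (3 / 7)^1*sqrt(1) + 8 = 101 / 7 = 14.43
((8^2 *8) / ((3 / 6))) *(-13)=-13312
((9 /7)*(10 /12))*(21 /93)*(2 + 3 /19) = 615 /1178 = 0.52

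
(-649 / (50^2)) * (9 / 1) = -2.34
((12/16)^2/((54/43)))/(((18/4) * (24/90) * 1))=0.37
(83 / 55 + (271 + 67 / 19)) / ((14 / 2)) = 288457 / 7315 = 39.43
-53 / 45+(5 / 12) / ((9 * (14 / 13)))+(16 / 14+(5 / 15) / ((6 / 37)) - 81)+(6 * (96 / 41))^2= 118.43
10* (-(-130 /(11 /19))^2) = -61009000 /121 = -504206.61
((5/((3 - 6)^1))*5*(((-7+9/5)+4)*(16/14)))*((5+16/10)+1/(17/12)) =9936/119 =83.50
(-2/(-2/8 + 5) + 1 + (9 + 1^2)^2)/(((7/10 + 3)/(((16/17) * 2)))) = 611520/11951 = 51.17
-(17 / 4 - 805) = 3203 / 4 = 800.75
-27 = -27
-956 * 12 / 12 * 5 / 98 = -2390 / 49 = -48.78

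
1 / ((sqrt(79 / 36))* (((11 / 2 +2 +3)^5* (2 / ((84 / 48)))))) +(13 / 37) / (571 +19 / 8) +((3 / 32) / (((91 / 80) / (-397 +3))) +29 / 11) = -460793050 / 15444429 +8* sqrt(79) / 15363999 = -29.84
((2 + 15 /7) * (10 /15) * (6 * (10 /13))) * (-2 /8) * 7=-290 /13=-22.31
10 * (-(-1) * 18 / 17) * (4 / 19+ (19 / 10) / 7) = 11538 / 2261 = 5.10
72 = 72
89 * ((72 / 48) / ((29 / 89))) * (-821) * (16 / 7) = -156075384 / 203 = -768844.26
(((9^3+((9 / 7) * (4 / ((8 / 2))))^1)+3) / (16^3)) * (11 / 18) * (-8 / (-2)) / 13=18821 / 559104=0.03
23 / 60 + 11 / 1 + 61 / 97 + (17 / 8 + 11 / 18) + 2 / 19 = 9855049 / 663480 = 14.85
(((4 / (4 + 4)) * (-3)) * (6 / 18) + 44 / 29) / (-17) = -59 / 986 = -0.06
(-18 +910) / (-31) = -892 / 31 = -28.77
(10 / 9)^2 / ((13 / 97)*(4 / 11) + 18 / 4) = 213400 / 786267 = 0.27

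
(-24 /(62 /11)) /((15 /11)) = -484 /155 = -3.12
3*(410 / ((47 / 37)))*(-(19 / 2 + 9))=-17913.51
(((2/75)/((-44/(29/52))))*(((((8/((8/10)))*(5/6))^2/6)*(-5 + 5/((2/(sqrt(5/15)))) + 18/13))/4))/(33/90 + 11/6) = 170375/106007616-18125*sqrt(3)/48926592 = 0.00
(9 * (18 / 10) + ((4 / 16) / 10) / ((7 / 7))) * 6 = 1947 / 20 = 97.35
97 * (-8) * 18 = -13968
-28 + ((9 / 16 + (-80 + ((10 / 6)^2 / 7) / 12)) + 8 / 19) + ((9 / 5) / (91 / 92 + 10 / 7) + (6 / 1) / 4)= -5205463181 / 49699440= -104.74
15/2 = 7.50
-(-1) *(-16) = -16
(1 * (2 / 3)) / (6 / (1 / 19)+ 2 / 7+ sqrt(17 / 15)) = 56000 / 9599167 - 98 * sqrt(255) / 28797501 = 0.01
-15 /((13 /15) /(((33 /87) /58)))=-2475 /21866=-0.11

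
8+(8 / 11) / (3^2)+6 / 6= 899 / 99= 9.08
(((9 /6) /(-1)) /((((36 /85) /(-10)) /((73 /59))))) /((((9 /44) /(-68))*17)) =-1365100 /1593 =-856.94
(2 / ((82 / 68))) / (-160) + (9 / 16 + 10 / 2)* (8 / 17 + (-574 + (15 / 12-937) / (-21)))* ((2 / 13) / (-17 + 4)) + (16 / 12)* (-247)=-38855805773 / 131928160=-294.52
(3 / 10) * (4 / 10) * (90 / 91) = 54 / 455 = 0.12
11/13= 0.85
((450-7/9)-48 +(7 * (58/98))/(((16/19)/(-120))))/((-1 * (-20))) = -23831/2520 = -9.46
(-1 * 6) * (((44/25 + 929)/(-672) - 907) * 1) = 15260869/2800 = 5450.31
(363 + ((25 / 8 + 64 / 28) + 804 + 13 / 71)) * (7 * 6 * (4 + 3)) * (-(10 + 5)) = -1468603395 / 284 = -5171138.71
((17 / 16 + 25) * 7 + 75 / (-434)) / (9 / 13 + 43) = 115869 / 27776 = 4.17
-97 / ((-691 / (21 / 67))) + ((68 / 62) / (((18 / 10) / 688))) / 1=5415465443 / 12916863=419.26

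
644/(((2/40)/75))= 966000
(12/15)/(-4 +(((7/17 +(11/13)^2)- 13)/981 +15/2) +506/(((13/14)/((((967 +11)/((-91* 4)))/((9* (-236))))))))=332572734/1736534135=0.19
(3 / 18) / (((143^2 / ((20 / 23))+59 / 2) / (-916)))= -0.01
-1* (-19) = 19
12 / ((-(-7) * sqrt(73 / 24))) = 24 * sqrt(438) / 511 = 0.98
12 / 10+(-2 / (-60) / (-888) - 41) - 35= -1992673 / 26640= -74.80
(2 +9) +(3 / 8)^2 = 713 / 64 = 11.14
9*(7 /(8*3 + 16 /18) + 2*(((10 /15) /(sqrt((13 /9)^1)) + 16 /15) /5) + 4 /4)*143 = 396*sqrt(13) /5 + 1758471 /800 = 2483.65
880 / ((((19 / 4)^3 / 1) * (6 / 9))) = 84480 / 6859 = 12.32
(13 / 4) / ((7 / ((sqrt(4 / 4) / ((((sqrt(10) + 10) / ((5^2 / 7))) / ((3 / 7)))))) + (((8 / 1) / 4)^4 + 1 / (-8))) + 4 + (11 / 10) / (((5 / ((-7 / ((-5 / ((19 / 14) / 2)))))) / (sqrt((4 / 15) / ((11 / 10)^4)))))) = 21450 / (152 * sqrt(15) + 30184 * sqrt(10) + 433015) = 0.04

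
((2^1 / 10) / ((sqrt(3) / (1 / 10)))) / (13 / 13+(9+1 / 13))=13 * sqrt(3) / 19650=0.00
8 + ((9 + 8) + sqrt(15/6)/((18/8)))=2*sqrt(10)/9 + 25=25.70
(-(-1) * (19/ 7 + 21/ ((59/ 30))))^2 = 30591961/ 170569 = 179.35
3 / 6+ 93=187 / 2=93.50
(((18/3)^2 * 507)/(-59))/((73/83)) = -1514916/4307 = -351.73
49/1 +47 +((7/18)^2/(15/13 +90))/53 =1953487357/20348820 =96.00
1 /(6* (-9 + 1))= -1 /48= -0.02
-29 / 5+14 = 41 / 5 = 8.20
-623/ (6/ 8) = -2492/ 3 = -830.67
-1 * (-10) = 10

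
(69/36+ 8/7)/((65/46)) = 5911/2730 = 2.17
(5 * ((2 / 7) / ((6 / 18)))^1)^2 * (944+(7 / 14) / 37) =31435650 / 1813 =17339.02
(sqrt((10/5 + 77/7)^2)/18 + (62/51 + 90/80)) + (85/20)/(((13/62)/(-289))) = -93160699/15912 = -5854.74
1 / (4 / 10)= 5 / 2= 2.50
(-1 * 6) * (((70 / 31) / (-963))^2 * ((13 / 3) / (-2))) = 63700 / 891201609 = 0.00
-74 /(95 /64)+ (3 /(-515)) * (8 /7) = -3415112 /68495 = -49.86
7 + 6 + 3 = 16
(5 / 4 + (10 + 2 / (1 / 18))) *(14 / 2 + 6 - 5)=378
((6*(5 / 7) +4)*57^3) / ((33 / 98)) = 50125572 / 11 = 4556870.18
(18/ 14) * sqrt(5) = 9 * sqrt(5)/ 7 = 2.87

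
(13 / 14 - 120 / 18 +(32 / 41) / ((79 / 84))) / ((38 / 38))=-667703 / 136038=-4.91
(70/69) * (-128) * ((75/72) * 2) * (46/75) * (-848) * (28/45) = 21274624/243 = 87549.89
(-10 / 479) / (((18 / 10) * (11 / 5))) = -250 / 47421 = -0.01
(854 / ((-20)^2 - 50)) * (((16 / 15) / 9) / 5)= 0.06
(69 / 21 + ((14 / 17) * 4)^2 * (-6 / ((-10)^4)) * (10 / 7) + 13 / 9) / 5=10744082 / 11379375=0.94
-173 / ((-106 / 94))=8131 / 53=153.42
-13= -13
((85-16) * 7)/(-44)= -483/44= -10.98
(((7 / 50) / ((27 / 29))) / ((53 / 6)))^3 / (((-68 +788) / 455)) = 761253857 / 244195499250000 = 0.00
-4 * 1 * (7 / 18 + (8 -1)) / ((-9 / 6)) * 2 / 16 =133 / 54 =2.46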